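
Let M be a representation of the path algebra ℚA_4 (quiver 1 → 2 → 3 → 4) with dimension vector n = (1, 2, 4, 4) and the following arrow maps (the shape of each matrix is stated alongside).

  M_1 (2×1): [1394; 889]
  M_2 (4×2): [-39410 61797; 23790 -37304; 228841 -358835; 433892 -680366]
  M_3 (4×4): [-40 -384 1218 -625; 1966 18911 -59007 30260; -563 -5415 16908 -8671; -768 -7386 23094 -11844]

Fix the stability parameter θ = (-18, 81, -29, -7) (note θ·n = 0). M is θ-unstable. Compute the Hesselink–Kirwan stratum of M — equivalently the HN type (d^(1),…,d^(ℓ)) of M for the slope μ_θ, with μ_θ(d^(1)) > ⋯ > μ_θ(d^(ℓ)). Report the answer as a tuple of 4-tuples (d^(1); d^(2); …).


Interval decomposition of M: I[1,4], I[2,4], I[3,3], I[3,4], I[4,4].
HN type (ℓ=4): μ^(1)=15; μ^(2)=-7; μ^(3)=-18; μ^(4)=-29

((0, 2, 2, 2); (0, 0, 0, 2); (1, 0, 0, 0); (0, 0, 2, 0))


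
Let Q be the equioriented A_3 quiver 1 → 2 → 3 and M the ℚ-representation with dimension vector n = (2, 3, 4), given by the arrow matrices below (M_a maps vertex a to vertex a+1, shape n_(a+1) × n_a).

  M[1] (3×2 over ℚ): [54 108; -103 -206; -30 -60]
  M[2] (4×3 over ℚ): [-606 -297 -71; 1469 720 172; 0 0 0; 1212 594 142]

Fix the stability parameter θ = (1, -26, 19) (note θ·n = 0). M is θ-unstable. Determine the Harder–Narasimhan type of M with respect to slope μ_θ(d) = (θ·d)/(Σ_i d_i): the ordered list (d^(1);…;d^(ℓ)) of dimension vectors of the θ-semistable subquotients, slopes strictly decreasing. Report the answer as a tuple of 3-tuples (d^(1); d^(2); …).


Interval decomposition of M: I[1,1], I[1,3], I[2,2], I[2,3], I[3,3]^2.
HN type (ℓ=4): μ^(1)=19; μ^(2)=1; μ^(3)=-25/2; μ^(4)=-26

((0, 0, 4); (1, 0, 0); (1, 1, 0); (0, 2, 0))


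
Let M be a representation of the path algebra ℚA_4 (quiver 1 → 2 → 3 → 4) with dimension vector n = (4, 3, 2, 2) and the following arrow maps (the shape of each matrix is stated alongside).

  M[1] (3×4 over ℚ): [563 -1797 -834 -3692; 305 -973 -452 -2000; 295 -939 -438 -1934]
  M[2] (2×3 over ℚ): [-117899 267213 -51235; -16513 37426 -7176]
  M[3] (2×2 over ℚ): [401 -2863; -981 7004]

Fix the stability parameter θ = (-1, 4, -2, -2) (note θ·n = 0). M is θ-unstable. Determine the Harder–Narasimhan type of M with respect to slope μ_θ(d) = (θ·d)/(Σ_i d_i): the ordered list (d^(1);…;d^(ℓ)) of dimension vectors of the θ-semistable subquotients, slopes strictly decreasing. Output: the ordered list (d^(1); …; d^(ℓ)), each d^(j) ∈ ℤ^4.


Barcode: M ≅ I[1,1], I[1,2], I[1,4]^2. HN layers by μ_θ (3 steps, strictly decreasing):
  μ^(1)=4; μ^(2)=0; μ^(3)=-1

((0, 1, 0, 0); (0, 2, 2, 2); (4, 0, 0, 0))


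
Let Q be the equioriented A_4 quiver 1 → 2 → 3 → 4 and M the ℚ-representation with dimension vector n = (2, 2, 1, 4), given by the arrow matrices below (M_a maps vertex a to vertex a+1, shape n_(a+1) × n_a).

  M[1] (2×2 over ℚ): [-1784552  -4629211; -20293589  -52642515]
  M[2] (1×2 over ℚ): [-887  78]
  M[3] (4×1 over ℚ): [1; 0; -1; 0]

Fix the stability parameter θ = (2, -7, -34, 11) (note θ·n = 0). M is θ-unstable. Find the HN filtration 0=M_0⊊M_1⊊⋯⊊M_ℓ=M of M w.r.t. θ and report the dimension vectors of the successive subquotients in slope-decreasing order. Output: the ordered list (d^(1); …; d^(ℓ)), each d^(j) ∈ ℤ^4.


Barcode: M ≅ I[1,2], I[1,4], I[4,4]^3. HN layers by μ_θ (3 steps, strictly decreasing):
  μ^(1)=11; μ^(2)=-5/2; μ^(3)=-13

((0, 0, 0, 4); (1, 1, 0, 0); (1, 1, 1, 0))


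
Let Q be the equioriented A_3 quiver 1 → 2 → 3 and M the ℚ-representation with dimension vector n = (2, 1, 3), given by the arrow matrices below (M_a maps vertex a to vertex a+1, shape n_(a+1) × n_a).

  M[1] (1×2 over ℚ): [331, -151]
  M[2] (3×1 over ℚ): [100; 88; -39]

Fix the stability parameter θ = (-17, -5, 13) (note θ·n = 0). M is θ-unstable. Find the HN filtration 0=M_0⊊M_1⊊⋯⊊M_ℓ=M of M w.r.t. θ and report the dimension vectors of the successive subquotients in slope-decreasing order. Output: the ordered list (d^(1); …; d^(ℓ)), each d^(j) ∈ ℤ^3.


Barcode: M ≅ I[1,1], I[1,3], I[3,3]^2. HN layers by μ_θ (3 steps, strictly decreasing):
  μ^(1)=13; μ^(2)=-5; μ^(3)=-17

((0, 0, 3); (0, 1, 0); (2, 0, 0))


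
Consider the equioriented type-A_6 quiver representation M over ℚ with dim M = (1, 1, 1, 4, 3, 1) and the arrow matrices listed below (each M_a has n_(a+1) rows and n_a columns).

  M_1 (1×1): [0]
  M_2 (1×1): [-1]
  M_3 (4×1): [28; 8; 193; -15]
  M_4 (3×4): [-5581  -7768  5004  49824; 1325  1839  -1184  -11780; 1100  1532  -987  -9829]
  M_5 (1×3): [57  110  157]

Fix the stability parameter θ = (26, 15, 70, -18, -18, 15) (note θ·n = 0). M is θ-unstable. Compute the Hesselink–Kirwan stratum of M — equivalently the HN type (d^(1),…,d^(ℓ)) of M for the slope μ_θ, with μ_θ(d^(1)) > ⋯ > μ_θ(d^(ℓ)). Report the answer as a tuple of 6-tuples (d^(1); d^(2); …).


Interval decomposition of M: I[1,1], I[2,4], I[4,5]^2, I[4,6].
HN type (ℓ=3): μ^(1)=26; μ^(2)=15; μ^(3)=-18

((1, 0, 1, 1, 0, 0); (0, 1, 0, 0, 0, 1); (0, 0, 0, 3, 3, 0))


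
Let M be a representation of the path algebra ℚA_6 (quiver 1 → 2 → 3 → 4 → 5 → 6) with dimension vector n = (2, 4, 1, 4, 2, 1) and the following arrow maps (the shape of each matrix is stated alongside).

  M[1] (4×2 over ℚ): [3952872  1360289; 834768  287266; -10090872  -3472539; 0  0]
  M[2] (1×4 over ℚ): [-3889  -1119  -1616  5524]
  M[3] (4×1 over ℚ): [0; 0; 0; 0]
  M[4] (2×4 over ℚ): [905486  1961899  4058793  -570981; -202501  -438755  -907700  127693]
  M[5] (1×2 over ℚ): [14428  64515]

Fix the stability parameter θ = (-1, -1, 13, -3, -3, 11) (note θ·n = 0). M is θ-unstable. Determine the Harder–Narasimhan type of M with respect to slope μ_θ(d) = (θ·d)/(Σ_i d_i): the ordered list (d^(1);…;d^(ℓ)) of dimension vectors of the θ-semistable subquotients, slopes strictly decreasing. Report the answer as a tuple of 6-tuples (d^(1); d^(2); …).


Barcode: M ≅ I[1,1], I[1,3], I[2,2]^3, I[4,4]^2, I[4,5], I[4,6]. HN layers by μ_θ (4 steps, strictly decreasing):
  μ^(1)=13; μ^(2)=11; μ^(3)=-1; μ^(4)=-3

((0, 0, 1, 0, 0, 0); (0, 0, 0, 0, 0, 1); (2, 4, 0, 0, 0, 0); (0, 0, 0, 4, 2, 0))


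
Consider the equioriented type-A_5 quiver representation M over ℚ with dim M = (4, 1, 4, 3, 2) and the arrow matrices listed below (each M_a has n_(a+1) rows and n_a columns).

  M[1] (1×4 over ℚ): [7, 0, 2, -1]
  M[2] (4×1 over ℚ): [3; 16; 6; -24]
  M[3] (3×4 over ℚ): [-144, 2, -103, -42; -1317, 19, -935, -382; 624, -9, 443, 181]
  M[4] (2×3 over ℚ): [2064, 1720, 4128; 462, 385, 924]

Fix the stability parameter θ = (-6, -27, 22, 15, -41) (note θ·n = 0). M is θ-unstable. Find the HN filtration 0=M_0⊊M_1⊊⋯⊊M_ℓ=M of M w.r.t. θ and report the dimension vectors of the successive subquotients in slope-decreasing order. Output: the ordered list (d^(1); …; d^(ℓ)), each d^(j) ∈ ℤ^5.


Barcode: M ≅ I[1,1]^3, I[1,5], I[3,3], I[3,4]^2, I[5,5]. HN layers by μ_θ (6 steps, strictly decreasing):
  μ^(1)=22; μ^(2)=37/2; μ^(3)=-4/3; μ^(4)=-6; μ^(5)=-33/2; μ^(6)=-41

((0, 0, 1, 0, 0); (0, 0, 2, 2, 0); (0, 0, 1, 1, 1); (3, 0, 0, 0, 0); (1, 1, 0, 0, 0); (0, 0, 0, 0, 1))


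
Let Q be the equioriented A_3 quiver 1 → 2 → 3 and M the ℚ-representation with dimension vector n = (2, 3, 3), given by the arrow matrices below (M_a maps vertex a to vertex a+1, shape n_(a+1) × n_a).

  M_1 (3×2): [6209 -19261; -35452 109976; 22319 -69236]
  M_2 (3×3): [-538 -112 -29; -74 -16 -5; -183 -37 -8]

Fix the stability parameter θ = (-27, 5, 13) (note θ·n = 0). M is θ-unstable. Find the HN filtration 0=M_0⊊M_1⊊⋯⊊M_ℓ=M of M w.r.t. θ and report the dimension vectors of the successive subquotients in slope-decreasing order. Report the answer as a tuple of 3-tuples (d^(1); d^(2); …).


Via rank(M_{q-1}∘⋯∘M_p): M ≅ I[1,3]^2, I[2,2], I[3,3].
μ_θ-semistable layers: μ^(1)=13; μ^(2)=5; μ^(3)=-27

((0, 0, 3); (0, 3, 0); (2, 0, 0))


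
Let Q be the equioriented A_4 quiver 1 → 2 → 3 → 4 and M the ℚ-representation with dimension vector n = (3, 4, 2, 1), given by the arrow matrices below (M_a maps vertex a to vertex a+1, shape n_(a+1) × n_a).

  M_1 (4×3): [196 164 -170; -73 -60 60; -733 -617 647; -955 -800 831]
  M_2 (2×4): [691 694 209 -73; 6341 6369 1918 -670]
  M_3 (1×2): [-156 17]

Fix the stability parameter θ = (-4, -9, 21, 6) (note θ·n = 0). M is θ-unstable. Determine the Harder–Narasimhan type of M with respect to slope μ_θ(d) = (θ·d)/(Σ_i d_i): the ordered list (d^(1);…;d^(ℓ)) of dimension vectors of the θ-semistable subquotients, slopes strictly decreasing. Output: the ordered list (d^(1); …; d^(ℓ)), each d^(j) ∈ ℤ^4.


Via rank(M_{q-1}∘⋯∘M_p): M ≅ I[1,2], I[1,3], I[1,4], I[2,2].
μ_θ-semistable layers: μ^(1)=21; μ^(2)=27/2; μ^(3)=-13/2; μ^(4)=-9

((0, 0, 1, 0); (0, 0, 1, 1); (3, 3, 0, 0); (0, 1, 0, 0))


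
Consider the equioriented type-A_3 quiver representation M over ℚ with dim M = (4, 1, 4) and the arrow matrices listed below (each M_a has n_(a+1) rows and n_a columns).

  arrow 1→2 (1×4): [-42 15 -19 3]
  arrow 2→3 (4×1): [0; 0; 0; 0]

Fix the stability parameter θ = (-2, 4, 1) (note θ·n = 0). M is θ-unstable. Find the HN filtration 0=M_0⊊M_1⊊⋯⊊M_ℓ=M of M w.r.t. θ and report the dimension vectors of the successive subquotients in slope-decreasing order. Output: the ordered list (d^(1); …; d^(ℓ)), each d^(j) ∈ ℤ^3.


Barcode: M ≅ I[1,1]^3, I[1,2], I[3,3]^4. HN layers by μ_θ (3 steps, strictly decreasing):
  μ^(1)=4; μ^(2)=1; μ^(3)=-2

((0, 1, 0); (0, 0, 4); (4, 0, 0))


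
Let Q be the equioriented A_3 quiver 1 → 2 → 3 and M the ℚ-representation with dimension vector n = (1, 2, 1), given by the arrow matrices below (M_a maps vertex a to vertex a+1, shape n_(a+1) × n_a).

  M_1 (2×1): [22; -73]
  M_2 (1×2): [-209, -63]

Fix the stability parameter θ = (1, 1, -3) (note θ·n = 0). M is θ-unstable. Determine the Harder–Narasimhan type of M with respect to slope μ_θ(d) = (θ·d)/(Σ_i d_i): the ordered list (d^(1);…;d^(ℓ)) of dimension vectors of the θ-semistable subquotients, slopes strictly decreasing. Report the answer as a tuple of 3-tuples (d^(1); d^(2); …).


Via rank(M_{q-1}∘⋯∘M_p): M ≅ I[1,3], I[2,2].
μ_θ-semistable layers: μ^(1)=1; μ^(2)=-1/3

((0, 1, 0); (1, 1, 1))


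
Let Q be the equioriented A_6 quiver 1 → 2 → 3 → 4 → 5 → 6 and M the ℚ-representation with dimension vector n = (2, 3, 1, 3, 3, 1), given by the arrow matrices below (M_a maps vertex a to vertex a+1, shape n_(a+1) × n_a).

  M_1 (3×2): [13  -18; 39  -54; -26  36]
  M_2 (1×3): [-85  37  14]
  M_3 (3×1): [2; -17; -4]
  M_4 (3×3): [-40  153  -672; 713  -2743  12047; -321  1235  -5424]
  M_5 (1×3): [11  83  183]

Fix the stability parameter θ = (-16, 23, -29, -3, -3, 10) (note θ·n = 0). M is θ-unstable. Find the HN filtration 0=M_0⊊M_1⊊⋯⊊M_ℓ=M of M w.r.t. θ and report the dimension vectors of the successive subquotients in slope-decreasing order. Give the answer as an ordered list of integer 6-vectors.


Barcode: M ≅ I[1,1], I[1,6], I[2,2]^2, I[4,5]^2. HN layers by μ_θ (4 steps, strictly decreasing):
  μ^(1)=23; μ^(2)=10; μ^(3)=-3; μ^(4)=-16

((0, 2, 0, 0, 0, 0); (0, 0, 0, 0, 0, 1); (0, 1, 1, 3, 3, 0); (2, 0, 0, 0, 0, 0))


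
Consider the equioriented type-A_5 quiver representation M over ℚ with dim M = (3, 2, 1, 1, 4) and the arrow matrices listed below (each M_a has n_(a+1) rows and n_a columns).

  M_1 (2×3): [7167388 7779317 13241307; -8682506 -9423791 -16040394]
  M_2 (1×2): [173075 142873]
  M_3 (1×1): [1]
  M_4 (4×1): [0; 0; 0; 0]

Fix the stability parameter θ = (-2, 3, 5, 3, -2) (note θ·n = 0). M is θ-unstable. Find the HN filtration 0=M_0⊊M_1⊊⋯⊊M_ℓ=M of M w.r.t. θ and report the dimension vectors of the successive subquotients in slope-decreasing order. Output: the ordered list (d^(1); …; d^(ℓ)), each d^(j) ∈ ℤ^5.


Via rank(M_{q-1}∘⋯∘M_p): M ≅ I[1,1], I[1,2], I[1,4], I[5,5]^4.
μ_θ-semistable layers: μ^(1)=4; μ^(2)=3; μ^(3)=-2

((0, 0, 1, 1, 0); (0, 2, 0, 0, 0); (3, 0, 0, 0, 4))


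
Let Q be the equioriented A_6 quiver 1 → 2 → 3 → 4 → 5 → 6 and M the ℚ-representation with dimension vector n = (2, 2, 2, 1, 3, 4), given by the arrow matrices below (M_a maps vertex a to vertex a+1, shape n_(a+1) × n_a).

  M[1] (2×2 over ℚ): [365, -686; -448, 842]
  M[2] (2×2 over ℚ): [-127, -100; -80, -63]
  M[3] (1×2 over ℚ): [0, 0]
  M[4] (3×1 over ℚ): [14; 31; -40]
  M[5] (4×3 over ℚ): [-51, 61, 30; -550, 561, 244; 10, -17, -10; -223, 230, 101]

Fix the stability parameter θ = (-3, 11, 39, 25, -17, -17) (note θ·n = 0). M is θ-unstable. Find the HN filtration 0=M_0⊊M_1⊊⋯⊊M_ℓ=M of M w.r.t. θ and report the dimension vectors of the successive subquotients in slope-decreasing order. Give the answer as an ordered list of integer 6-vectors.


Via rank(M_{q-1}∘⋯∘M_p): M ≅ I[1,3]^2, I[4,6], I[5,6]^2, I[6,6].
μ_θ-semistable layers: μ^(1)=39; μ^(2)=11; μ^(3)=-3; μ^(4)=-17

((0, 0, 2, 0, 0, 0); (0, 2, 0, 0, 0, 0); (2, 0, 0, 1, 1, 1); (0, 0, 0, 0, 2, 3))


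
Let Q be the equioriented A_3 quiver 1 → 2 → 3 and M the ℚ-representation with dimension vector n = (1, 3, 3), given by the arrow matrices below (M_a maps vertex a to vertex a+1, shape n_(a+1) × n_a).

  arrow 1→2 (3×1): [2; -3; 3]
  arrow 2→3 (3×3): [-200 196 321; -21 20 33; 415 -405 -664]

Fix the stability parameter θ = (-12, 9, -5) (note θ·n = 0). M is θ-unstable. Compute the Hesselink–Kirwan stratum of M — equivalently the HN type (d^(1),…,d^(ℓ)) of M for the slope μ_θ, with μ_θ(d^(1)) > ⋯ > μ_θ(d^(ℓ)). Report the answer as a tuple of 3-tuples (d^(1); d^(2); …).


Interval decomposition of M: I[1,3], I[2,3]^2.
HN type (ℓ=2): μ^(1)=2; μ^(2)=-12

((0, 3, 3); (1, 0, 0))


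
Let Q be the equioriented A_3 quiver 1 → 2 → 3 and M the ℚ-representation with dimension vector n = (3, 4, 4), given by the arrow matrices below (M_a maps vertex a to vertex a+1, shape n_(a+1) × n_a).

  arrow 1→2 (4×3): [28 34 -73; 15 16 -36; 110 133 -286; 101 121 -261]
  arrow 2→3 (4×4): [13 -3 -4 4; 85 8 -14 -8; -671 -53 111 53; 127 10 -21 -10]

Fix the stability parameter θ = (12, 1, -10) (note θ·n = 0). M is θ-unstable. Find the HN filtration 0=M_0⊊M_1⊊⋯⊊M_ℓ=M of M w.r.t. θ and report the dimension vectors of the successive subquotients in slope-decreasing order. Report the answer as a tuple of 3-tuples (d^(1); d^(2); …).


Via rank(M_{q-1}∘⋯∘M_p): M ≅ I[1,3]^3, I[2,3].
μ_θ-semistable layers: μ^(1)=1; μ^(2)=-9/2

((3, 3, 3); (0, 1, 1))


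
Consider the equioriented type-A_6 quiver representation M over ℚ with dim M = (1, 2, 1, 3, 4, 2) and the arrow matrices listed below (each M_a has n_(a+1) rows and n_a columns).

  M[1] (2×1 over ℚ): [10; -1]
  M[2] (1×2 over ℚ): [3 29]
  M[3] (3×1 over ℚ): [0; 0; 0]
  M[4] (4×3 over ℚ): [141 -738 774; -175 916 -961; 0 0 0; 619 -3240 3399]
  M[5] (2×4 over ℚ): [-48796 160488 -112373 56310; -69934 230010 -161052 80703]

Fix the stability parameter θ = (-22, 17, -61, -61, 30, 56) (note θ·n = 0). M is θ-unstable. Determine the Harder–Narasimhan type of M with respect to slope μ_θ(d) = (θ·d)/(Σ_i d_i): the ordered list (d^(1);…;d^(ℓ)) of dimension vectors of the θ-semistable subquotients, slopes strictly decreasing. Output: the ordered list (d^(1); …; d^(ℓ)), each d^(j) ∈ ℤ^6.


Via rank(M_{q-1}∘⋯∘M_p): M ≅ I[1,3], I[2,2], I[4,4], I[4,5], I[4,6], I[5,5], I[5,6].
μ_θ-semistable layers: μ^(1)=56; μ^(2)=30; μ^(3)=17; μ^(4)=-22; μ^(5)=-61

((0, 0, 0, 0, 0, 2); (0, 0, 0, 0, 4, 0); (0, 1, 0, 0, 0, 0); (1, 1, 1, 0, 0, 0); (0, 0, 0, 3, 0, 0))


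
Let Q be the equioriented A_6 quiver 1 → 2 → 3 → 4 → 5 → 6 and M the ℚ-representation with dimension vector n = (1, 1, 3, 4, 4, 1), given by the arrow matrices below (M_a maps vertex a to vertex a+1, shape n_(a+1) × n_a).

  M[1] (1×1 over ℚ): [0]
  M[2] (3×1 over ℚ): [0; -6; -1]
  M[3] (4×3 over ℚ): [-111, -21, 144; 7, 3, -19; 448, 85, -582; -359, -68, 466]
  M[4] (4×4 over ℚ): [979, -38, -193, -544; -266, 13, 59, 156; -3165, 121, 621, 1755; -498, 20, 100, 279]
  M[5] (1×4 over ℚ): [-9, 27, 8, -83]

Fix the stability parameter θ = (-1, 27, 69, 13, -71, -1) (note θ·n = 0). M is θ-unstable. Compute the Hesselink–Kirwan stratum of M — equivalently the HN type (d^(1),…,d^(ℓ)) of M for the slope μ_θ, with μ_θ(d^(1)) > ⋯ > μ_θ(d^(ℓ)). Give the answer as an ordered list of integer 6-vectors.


Barcode: M ≅ I[1,1], I[2,6], I[3,5]^2, I[4,5]. HN layers by μ_θ (4 steps, strictly decreasing):
  μ^(1)=37/5; μ^(2)=11/3; μ^(3)=-1; μ^(4)=-29

((0, 1, 1, 1, 1, 1); (0, 0, 2, 2, 2, 0); (1, 0, 0, 0, 0, 0); (0, 0, 0, 1, 1, 0))


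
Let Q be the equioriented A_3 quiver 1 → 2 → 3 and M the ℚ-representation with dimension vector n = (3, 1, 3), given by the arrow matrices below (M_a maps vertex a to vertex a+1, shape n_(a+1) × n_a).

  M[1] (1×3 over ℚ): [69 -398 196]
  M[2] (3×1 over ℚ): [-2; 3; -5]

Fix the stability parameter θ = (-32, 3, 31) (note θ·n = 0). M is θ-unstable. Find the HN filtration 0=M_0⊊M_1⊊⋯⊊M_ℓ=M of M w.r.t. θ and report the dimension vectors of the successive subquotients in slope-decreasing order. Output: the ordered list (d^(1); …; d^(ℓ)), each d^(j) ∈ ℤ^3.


Interval decomposition of M: I[1,1]^2, I[1,3], I[3,3]^2.
HN type (ℓ=3): μ^(1)=31; μ^(2)=3; μ^(3)=-32

((0, 0, 3); (0, 1, 0); (3, 0, 0))


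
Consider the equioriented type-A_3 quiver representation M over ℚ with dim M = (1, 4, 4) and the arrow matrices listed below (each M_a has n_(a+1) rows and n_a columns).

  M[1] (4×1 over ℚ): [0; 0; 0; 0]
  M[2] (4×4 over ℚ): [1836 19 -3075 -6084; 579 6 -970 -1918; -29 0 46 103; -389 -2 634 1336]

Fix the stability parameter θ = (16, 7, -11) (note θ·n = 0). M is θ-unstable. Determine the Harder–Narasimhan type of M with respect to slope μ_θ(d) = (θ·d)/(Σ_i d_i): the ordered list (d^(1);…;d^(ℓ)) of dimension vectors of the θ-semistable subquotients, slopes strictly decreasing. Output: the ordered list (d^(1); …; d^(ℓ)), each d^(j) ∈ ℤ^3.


Barcode: M ≅ I[1,1], I[2,2], I[2,3]^3, I[3,3]. HN layers by μ_θ (4 steps, strictly decreasing):
  μ^(1)=16; μ^(2)=7; μ^(3)=-2; μ^(4)=-11

((1, 0, 0); (0, 1, 0); (0, 3, 3); (0, 0, 1))


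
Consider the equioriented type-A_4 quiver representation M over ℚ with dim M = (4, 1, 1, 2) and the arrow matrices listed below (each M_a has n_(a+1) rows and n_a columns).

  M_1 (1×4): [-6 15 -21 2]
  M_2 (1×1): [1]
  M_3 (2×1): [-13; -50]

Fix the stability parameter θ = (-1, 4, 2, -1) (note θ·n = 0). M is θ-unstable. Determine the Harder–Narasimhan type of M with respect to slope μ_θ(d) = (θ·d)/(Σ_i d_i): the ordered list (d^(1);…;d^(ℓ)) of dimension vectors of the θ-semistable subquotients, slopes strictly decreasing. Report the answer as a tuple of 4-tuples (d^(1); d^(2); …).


Barcode: M ≅ I[1,1]^3, I[1,4], I[4,4]. HN layers by μ_θ (2 steps, strictly decreasing):
  μ^(1)=5/3; μ^(2)=-1

((0, 1, 1, 1); (4, 0, 0, 1))


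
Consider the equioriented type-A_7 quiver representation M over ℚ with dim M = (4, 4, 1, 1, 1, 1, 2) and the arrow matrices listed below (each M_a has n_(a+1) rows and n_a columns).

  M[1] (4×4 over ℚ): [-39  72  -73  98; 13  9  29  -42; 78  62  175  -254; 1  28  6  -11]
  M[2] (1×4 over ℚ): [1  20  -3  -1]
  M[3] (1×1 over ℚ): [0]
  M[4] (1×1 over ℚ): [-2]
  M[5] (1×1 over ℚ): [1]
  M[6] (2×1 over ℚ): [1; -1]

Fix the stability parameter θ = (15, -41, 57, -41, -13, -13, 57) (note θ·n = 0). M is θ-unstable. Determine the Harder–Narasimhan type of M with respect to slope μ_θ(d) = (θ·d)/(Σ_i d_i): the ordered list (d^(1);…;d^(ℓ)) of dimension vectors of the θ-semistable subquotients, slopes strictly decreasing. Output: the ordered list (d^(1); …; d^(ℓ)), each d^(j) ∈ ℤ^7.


Via rank(M_{q-1}∘⋯∘M_p): M ≅ I[1,2]^3, I[1,3], I[4,7], I[7,7].
μ_θ-semistable layers: μ^(1)=57; μ^(2)=-13; μ^(3)=-41

((0, 0, 1, 0, 0, 0, 2); (4, 4, 0, 0, 1, 1, 0); (0, 0, 0, 1, 0, 0, 0))


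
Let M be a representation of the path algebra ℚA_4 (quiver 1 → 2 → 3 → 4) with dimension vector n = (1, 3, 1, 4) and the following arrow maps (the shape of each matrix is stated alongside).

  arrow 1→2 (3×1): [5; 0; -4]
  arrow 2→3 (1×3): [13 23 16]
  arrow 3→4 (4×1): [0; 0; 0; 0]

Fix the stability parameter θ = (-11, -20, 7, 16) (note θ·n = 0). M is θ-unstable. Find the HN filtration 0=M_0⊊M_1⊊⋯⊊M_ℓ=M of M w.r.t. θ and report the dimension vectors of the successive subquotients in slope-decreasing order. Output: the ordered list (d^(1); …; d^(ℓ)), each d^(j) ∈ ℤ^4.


Via rank(M_{q-1}∘⋯∘M_p): M ≅ I[1,3], I[2,2]^2, I[4,4]^4.
μ_θ-semistable layers: μ^(1)=16; μ^(2)=7; μ^(3)=-31/2; μ^(4)=-20

((0, 0, 0, 4); (0, 0, 1, 0); (1, 1, 0, 0); (0, 2, 0, 0))


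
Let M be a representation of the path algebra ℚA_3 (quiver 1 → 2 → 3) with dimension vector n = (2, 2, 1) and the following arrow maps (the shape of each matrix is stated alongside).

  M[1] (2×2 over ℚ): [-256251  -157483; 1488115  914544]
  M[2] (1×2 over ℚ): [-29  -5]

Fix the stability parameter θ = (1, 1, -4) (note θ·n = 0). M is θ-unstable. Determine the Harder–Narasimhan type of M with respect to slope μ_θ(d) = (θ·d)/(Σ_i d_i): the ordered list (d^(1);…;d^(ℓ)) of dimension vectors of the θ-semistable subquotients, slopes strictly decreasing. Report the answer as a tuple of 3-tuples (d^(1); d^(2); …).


Barcode: M ≅ I[1,2], I[1,3]. HN layers by μ_θ (2 steps, strictly decreasing):
  μ^(1)=1; μ^(2)=-2/3

((1, 1, 0); (1, 1, 1))


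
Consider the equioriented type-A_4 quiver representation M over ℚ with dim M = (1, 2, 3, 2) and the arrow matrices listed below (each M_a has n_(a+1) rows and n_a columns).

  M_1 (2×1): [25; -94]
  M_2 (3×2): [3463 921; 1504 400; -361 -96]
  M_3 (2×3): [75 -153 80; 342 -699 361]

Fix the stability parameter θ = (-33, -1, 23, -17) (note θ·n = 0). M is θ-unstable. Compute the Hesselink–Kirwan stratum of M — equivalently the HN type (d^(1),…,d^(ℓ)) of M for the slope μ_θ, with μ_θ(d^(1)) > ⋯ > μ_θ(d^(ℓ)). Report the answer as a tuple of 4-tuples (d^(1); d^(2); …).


Via rank(M_{q-1}∘⋯∘M_p): M ≅ I[1,4], I[2,4], I[3,3].
μ_θ-semistable layers: μ^(1)=23; μ^(2)=3; μ^(3)=-1; μ^(4)=-33

((0, 0, 1, 0); (0, 0, 2, 2); (0, 2, 0, 0); (1, 0, 0, 0))


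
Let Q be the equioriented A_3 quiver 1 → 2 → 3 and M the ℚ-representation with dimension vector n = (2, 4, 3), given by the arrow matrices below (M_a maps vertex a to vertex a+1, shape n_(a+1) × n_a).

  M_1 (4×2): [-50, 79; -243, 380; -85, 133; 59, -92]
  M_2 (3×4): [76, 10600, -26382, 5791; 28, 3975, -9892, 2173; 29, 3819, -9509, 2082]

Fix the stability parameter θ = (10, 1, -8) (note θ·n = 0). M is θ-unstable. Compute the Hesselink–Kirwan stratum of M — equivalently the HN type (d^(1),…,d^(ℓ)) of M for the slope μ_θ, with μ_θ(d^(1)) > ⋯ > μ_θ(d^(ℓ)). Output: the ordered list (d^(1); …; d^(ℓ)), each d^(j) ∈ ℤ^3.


Barcode: M ≅ I[1,3]^2, I[2,2], I[2,3]. HN layers by μ_θ (2 steps, strictly decreasing):
  μ^(1)=1; μ^(2)=-7/2

((2, 3, 2); (0, 1, 1))


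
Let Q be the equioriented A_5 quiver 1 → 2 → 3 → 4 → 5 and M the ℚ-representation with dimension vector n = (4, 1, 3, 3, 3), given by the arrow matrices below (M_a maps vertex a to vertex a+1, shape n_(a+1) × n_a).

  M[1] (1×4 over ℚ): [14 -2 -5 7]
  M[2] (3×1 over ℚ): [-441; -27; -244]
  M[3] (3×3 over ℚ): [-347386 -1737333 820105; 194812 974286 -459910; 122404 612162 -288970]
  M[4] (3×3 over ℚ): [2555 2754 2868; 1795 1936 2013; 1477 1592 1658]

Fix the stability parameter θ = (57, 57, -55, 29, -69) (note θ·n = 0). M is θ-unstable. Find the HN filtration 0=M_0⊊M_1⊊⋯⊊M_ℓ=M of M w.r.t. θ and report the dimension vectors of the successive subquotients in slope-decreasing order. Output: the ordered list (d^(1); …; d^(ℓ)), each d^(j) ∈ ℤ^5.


Barcode: M ≅ I[1,1]^3, I[1,5], I[3,3]^2, I[4,5]^2. HN layers by μ_θ (4 steps, strictly decreasing):
  μ^(1)=57; μ^(2)=19/5; μ^(3)=-20; μ^(4)=-55

((3, 0, 0, 0, 0); (1, 1, 1, 1, 1); (0, 0, 0, 2, 2); (0, 0, 2, 0, 0))


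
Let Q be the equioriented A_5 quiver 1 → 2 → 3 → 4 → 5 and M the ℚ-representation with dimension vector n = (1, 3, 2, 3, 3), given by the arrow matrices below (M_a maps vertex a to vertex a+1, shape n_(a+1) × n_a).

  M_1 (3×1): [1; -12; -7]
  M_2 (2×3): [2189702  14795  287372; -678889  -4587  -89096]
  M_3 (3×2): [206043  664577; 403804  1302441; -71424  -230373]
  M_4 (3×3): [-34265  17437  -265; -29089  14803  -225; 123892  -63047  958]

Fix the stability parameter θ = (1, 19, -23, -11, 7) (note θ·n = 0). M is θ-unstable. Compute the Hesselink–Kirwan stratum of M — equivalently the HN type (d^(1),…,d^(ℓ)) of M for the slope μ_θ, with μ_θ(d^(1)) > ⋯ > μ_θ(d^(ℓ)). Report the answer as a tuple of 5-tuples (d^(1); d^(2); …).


Interval decomposition of M: I[1,5], I[2,2], I[2,5], I[4,5].
HN type (ℓ=5): μ^(1)=19; μ^(2)=7; μ^(3)=-7/2; μ^(4)=-5; μ^(5)=-11

((0, 1, 0, 0, 0); (0, 0, 0, 0, 3); (1, 1, 1, 1, 0); (0, 1, 1, 1, 0); (0, 0, 0, 1, 0))


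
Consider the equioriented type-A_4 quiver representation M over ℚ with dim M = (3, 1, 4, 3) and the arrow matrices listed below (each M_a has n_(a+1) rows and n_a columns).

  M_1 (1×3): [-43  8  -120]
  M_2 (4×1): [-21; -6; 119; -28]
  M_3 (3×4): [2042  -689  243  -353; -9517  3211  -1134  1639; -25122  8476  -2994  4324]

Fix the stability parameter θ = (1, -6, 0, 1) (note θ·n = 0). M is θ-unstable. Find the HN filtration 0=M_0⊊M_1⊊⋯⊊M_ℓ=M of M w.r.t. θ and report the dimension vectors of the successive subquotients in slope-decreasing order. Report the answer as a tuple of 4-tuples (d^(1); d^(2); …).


Barcode: M ≅ I[1,1]^2, I[1,4], I[3,3]^2, I[3,4], I[4,4]. HN layers by μ_θ (3 steps, strictly decreasing):
  μ^(1)=1; μ^(2)=0; μ^(3)=-5/2

((2, 0, 0, 3); (0, 0, 4, 0); (1, 1, 0, 0))


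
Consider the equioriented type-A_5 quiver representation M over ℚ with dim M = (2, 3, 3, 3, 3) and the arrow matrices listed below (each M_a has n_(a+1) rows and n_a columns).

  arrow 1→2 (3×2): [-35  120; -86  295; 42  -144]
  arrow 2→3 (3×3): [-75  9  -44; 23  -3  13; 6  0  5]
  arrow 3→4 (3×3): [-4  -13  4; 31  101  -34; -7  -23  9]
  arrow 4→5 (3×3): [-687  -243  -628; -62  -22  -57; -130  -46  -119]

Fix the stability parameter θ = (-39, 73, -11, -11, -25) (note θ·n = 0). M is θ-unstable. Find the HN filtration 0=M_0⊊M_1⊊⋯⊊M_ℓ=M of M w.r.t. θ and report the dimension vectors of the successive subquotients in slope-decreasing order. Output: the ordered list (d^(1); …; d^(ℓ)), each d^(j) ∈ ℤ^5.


Barcode: M ≅ I[1,2], I[1,5], I[2,5], I[3,5]. HN layers by μ_θ (4 steps, strictly decreasing):
  μ^(1)=73; μ^(2)=13/2; μ^(3)=-47/3; μ^(4)=-39

((0, 1, 0, 0, 0); (0, 2, 2, 2, 2); (0, 0, 1, 1, 1); (2, 0, 0, 0, 0))


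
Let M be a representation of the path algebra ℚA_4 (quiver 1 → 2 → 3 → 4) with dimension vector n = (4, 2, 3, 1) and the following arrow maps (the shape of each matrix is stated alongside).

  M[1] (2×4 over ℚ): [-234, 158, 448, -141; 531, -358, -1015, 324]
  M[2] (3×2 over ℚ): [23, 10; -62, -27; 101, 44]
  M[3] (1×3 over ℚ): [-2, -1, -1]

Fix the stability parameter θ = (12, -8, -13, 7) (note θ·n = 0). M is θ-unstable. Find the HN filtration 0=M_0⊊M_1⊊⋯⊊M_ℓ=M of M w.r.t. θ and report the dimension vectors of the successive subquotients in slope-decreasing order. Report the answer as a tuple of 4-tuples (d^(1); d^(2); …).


Interval decomposition of M: I[1,1]^2, I[1,3], I[1,4], I[3,3].
HN type (ℓ=4): μ^(1)=12; μ^(2)=7; μ^(3)=-3; μ^(4)=-13

((2, 0, 0, 0); (0, 0, 0, 1); (2, 2, 2, 0); (0, 0, 1, 0))


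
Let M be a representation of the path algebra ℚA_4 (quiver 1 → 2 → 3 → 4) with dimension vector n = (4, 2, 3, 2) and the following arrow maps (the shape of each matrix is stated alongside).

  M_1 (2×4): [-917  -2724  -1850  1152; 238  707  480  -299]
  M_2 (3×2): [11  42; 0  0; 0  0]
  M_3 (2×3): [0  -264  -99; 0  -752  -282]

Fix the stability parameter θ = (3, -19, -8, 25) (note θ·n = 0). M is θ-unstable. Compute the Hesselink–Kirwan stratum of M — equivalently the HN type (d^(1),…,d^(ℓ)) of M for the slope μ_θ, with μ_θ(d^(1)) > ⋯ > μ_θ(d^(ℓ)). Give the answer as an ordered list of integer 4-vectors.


Barcode: M ≅ I[1,1]^2, I[1,2], I[1,3], I[3,3], I[3,4], I[4,4]. HN layers by μ_θ (3 steps, strictly decreasing):
  μ^(1)=25; μ^(2)=3; μ^(3)=-8

((0, 0, 0, 2); (2, 0, 0, 0); (2, 2, 3, 0))


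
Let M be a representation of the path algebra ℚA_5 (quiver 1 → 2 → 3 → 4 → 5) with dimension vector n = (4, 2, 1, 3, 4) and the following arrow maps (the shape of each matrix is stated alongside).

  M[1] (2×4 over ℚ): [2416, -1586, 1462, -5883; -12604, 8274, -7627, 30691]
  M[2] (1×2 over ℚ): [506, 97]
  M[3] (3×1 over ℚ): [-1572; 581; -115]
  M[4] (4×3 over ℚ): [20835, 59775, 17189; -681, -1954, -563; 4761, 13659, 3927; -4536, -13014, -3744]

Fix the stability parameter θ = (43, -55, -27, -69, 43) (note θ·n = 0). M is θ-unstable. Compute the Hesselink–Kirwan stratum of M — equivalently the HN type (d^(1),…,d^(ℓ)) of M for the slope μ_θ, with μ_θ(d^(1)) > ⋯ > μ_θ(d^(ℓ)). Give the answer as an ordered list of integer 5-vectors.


Interval decomposition of M: I[1,1]^2, I[1,2], I[1,5], I[4,4], I[4,5], I[5,5]^2.
HN type (ℓ=4): μ^(1)=43; μ^(2)=-6; μ^(3)=-27; μ^(4)=-69

((2, 0, 0, 0, 4); (1, 1, 0, 0, 0); (1, 1, 1, 1, 0); (0, 0, 0, 2, 0))


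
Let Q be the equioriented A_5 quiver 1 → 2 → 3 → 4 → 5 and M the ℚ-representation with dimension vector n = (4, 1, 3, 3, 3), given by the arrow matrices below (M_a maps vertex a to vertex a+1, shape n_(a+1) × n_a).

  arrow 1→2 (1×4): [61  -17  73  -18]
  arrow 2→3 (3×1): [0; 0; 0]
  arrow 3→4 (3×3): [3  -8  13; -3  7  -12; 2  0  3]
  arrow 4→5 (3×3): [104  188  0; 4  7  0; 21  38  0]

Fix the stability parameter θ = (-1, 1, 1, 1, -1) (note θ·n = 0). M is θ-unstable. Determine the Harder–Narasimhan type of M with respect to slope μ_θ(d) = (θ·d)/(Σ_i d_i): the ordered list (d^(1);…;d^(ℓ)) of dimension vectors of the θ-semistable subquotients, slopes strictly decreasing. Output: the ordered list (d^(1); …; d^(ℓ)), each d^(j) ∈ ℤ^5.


Via rank(M_{q-1}∘⋯∘M_p): M ≅ I[1,1]^3, I[1,2], I[3,4], I[3,5]^2, I[5,5].
μ_θ-semistable layers: μ^(1)=1; μ^(2)=1/3; μ^(3)=-1

((0, 1, 1, 1, 0); (0, 0, 2, 2, 2); (4, 0, 0, 0, 1))


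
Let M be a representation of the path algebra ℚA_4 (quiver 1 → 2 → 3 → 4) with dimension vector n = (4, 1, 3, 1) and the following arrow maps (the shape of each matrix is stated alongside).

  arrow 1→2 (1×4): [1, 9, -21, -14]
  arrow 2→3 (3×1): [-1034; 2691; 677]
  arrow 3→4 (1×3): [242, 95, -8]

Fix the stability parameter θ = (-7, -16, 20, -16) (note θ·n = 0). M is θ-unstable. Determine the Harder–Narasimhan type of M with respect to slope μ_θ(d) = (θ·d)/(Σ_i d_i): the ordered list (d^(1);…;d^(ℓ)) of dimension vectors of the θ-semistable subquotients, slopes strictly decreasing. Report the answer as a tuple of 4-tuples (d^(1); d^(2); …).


Interval decomposition of M: I[1,1]^3, I[1,4], I[3,3]^2.
HN type (ℓ=4): μ^(1)=20; μ^(2)=2; μ^(3)=-7; μ^(4)=-23/2

((0, 0, 2, 0); (0, 0, 1, 1); (3, 0, 0, 0); (1, 1, 0, 0))


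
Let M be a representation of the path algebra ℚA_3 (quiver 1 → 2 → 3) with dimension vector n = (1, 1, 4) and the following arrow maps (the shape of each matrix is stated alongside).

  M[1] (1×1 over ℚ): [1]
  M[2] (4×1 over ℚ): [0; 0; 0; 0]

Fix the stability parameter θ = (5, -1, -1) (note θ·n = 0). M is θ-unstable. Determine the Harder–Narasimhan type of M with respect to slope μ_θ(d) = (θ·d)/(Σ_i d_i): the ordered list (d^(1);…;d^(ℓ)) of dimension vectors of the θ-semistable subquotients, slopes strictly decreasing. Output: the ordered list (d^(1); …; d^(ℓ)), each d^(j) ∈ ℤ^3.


Barcode: M ≅ I[1,2], I[3,3]^4. HN layers by μ_θ (2 steps, strictly decreasing):
  μ^(1)=2; μ^(2)=-1

((1, 1, 0); (0, 0, 4))


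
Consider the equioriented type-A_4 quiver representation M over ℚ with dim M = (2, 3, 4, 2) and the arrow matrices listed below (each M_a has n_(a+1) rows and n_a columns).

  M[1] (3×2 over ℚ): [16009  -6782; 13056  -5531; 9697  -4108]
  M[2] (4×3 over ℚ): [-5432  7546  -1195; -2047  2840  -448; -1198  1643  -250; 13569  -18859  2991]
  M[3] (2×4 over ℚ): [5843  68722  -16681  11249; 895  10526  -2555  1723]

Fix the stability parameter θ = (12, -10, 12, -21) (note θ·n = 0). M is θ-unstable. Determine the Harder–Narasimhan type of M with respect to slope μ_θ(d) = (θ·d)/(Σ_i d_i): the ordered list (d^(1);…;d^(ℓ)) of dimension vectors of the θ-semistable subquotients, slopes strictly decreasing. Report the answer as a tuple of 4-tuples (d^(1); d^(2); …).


Barcode: M ≅ I[1,3], I[1,4], I[2,4], I[3,3]. HN layers by μ_θ (5 steps, strictly decreasing):
  μ^(1)=12; μ^(2)=1; μ^(3)=-7/4; μ^(4)=-9/2; μ^(5)=-10

((0, 0, 2, 0); (1, 1, 0, 0); (1, 1, 1, 1); (0, 0, 1, 1); (0, 1, 0, 0))


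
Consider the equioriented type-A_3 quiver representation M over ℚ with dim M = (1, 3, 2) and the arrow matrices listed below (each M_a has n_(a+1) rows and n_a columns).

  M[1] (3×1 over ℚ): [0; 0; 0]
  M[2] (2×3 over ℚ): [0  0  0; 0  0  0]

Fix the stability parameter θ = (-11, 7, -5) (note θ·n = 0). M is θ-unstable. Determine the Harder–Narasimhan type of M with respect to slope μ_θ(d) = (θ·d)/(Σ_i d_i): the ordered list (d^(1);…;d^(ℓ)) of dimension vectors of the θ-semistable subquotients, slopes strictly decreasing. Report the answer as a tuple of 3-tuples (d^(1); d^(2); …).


Via rank(M_{q-1}∘⋯∘M_p): M ≅ I[1,1], I[2,2]^3, I[3,3]^2.
μ_θ-semistable layers: μ^(1)=7; μ^(2)=-5; μ^(3)=-11

((0, 3, 0); (0, 0, 2); (1, 0, 0))


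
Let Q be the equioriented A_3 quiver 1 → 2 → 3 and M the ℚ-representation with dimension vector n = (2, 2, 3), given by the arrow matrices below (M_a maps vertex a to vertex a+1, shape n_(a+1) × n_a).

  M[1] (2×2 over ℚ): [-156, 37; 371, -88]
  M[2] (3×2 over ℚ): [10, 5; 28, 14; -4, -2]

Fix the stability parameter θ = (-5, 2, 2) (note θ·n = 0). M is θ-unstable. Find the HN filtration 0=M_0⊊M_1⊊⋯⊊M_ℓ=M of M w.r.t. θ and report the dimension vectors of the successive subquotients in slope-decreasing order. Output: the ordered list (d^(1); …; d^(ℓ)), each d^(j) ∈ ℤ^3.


Via rank(M_{q-1}∘⋯∘M_p): M ≅ I[1,2], I[1,3], I[3,3]^2.
μ_θ-semistable layers: μ^(1)=2; μ^(2)=-5

((0, 2, 3); (2, 0, 0))


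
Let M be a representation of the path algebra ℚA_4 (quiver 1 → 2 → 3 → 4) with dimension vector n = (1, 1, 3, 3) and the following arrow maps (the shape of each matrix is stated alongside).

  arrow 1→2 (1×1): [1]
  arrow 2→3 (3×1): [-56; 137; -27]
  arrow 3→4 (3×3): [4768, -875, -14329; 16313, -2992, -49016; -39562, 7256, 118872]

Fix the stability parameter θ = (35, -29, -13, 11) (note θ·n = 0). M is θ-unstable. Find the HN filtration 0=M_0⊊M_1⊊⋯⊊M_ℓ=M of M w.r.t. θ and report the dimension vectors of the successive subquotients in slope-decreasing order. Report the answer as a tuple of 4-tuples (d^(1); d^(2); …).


Interval decomposition of M: I[1,3], I[3,4]^2, I[4,4].
HN type (ℓ=3): μ^(1)=11; μ^(2)=-7/3; μ^(3)=-13

((0, 0, 0, 3); (1, 1, 1, 0); (0, 0, 2, 0))


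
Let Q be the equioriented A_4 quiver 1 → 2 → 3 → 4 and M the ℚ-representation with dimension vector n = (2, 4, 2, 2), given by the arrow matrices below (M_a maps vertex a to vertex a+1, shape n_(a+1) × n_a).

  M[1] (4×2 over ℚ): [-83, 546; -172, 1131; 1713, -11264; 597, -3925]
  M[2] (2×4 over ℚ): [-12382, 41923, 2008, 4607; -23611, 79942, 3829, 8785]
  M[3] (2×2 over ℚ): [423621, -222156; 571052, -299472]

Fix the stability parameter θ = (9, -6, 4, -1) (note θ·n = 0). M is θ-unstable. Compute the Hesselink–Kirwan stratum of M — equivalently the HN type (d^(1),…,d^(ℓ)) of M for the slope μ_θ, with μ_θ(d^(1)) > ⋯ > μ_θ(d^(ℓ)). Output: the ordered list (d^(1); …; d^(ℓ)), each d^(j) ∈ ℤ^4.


Barcode: M ≅ I[1,3], I[1,4], I[2,2]^2, I[4,4]. HN layers by μ_θ (4 steps, strictly decreasing):
  μ^(1)=4; μ^(2)=3/2; μ^(3)=-1; μ^(4)=-6

((0, 0, 1, 0); (2, 2, 1, 1); (0, 0, 0, 1); (0, 2, 0, 0))


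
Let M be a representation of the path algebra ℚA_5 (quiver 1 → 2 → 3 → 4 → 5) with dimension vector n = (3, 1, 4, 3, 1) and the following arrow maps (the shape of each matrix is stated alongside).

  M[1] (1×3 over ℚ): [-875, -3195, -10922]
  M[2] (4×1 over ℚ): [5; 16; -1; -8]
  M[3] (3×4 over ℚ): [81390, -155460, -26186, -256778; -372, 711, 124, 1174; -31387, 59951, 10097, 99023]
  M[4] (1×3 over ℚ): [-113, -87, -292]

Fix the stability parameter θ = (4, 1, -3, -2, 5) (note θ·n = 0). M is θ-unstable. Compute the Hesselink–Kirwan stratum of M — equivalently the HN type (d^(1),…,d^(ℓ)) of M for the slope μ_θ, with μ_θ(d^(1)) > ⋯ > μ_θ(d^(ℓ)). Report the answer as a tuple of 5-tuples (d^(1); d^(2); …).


Barcode: M ≅ I[1,1]^2, I[1,3], I[3,3], I[3,4], I[3,5], I[4,4]. HN layers by μ_θ (5 steps, strictly decreasing):
  μ^(1)=5; μ^(2)=4; μ^(3)=2/3; μ^(4)=-2; μ^(5)=-3

((0, 0, 0, 0, 1); (2, 0, 0, 0, 0); (1, 1, 1, 0, 0); (0, 0, 0, 3, 0); (0, 0, 3, 0, 0))


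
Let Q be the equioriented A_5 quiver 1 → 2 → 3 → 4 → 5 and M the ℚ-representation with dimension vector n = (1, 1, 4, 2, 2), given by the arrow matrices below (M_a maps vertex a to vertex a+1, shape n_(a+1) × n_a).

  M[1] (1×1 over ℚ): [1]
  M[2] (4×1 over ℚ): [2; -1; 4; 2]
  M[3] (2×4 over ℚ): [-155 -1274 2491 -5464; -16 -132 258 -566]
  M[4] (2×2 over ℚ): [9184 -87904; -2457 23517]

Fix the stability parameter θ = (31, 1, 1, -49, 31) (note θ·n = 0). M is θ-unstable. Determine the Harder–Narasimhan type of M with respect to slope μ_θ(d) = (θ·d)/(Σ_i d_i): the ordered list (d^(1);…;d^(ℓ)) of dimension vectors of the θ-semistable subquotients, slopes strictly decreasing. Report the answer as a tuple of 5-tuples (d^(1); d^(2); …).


Barcode: M ≅ I[1,3], I[3,3], I[3,4], I[3,5], I[5,5]. HN layers by μ_θ (4 steps, strictly decreasing):
  μ^(1)=31; μ^(2)=11; μ^(3)=1; μ^(4)=-24

((0, 0, 0, 0, 2); (1, 1, 1, 0, 0); (0, 0, 1, 0, 0); (0, 0, 2, 2, 0))


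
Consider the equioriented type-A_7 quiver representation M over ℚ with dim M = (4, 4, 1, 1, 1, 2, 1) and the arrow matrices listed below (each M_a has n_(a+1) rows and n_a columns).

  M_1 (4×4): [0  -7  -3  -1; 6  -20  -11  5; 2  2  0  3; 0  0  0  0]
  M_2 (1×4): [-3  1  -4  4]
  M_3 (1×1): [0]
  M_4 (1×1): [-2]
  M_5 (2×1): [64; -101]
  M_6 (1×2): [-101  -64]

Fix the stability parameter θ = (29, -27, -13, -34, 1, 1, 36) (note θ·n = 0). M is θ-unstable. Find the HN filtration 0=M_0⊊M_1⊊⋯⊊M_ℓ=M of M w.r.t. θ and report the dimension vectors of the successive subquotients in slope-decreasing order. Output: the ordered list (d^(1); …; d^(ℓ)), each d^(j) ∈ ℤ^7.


Interval decomposition of M: I[1,1], I[1,2]^2, I[1,3], I[2,2], I[4,6], I[6,7].
HN type (ℓ=6): μ^(1)=36; μ^(2)=29; μ^(3)=1; μ^(4)=-11/3; μ^(5)=-27; μ^(6)=-34

((0, 0, 0, 0, 0, 0, 1); (1, 0, 0, 0, 0, 0, 0); (2, 2, 0, 0, 1, 2, 0); (1, 1, 1, 0, 0, 0, 0); (0, 1, 0, 0, 0, 0, 0); (0, 0, 0, 1, 0, 0, 0))


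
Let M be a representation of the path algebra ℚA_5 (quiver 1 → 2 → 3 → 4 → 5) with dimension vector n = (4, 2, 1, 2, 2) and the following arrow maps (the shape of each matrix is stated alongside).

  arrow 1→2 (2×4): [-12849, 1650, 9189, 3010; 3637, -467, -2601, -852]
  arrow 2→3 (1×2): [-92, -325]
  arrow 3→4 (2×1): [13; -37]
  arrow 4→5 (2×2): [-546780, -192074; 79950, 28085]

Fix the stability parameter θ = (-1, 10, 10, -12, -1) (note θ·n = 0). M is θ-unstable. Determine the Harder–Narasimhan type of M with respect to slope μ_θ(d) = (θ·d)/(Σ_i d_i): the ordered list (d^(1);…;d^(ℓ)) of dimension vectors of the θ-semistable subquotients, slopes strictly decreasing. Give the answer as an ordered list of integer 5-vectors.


Interval decomposition of M: I[1,1]^2, I[1,2], I[1,5], I[4,4], I[5,5].
HN type (ℓ=4): μ^(1)=10; μ^(2)=7/4; μ^(3)=-1; μ^(4)=-12

((0, 1, 0, 0, 0); (0, 1, 1, 1, 1); (4, 0, 0, 0, 1); (0, 0, 0, 1, 0))
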